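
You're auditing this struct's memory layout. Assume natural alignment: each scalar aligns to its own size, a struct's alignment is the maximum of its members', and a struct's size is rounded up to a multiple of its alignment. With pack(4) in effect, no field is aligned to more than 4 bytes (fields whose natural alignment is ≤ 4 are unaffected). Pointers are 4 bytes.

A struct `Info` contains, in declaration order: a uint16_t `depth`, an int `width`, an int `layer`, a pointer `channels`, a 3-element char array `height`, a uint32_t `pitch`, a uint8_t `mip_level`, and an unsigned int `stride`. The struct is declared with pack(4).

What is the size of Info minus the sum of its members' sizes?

6

depth at 0 (size 2, align 2) → ends 2
pad 2 to align 4 for width
width at 4 (size 4, align 4) → ends 8
layer at 8 (size 4, align 4) → ends 12
channels at 12 (size 4, align 4) → ends 16
height at 16 (size 3, align 1) → ends 19
pad 1 to align 4 for pitch
pitch at 20 (size 4, align 4) → ends 24
mip_level at 24 (size 1, align 1) → ends 25
pad 3 to align 4 for stride
stride at 28 (size 4, align 4) → ends 32
total 32 bytes, alignment 4
data bytes 26, size 32 → padding 6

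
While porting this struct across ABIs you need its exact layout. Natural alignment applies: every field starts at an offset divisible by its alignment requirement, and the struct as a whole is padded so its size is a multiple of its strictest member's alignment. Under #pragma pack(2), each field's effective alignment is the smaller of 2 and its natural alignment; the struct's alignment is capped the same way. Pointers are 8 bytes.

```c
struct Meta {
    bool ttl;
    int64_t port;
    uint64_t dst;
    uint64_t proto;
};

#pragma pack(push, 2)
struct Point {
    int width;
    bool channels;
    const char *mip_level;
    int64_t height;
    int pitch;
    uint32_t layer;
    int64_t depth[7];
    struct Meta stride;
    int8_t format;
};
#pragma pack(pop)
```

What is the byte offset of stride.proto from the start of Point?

Meta: ttl at 0 (size 1, align 1) → ends 1; pad 7 to align 8 for port; port at 8 (size 8, align 8) → ends 16; dst at 16 (size 8, align 8) → ends 24; proto at 24 (size 8, align 8) → ends 32; total 32 bytes, alignment 8
width at 0 (size 4, align 2) → ends 4
channels at 4 (size 1, align 1) → ends 5
pad 1 to align 2 for mip_level
mip_level at 6 (size 8, align 2) → ends 14
height at 14 (size 8, align 2) → ends 22
pitch at 22 (size 4, align 2) → ends 26
layer at 26 (size 4, align 2) → ends 30
depth at 30 (size 56, align 2) → ends 86
stride at 86 (size 32, align 2) → ends 118
within Meta: proto at 24
86 + 24 = 110

110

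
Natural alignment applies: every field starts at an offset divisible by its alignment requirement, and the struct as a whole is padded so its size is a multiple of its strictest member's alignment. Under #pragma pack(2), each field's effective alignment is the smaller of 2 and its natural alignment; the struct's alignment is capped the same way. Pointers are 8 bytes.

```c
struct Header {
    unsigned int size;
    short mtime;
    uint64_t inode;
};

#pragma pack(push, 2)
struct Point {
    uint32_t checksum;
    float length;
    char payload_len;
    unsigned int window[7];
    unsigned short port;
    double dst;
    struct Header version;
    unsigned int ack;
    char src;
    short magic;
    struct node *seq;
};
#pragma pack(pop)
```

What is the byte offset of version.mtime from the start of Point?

Header: 0..4  size  (4B, 4-aligned); 4..6  mtime  (2B, 2-aligned); 6..8  -- padding (2B); 8..16  inode  (8B, 8-aligned); sizeof = 16, alignof = 8
0..4  checksum  (4B, 2-aligned)
4..8  length  (4B, 2-aligned)
8..9  payload_len  (1B, 1-aligned)
9..10  -- padding (1B)
10..38  window  (28B, 2-aligned)
38..40  port  (2B, 2-aligned)
40..48  dst  (8B, 2-aligned)
48..64  version  (16B, 2-aligned)
within Header: mtime at 4
48 + 4 = 52

52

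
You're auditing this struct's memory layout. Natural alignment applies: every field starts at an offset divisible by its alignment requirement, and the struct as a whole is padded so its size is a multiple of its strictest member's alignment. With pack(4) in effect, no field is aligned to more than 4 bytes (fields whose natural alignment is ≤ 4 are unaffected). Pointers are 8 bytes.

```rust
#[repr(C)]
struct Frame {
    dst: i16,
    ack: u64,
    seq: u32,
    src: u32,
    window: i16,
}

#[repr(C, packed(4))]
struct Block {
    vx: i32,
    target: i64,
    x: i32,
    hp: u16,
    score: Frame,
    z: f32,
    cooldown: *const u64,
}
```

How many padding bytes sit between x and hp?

0

Frame: 0..2  dst  (2B, 2-aligned); 2..8  -- padding (6B); 8..16  ack  (8B, 8-aligned); 16..20  seq  (4B, 4-aligned); 20..24  src  (4B, 4-aligned); 24..26  window  (2B, 2-aligned); 26..32  -- tail padding (6B); sizeof = 32, alignof = 8
0..4  vx  (4B, 4-aligned)
4..12  target  (8B, 4-aligned)
12..16  x  (4B, 4-aligned)
16..18  hp  (2B, 2-aligned)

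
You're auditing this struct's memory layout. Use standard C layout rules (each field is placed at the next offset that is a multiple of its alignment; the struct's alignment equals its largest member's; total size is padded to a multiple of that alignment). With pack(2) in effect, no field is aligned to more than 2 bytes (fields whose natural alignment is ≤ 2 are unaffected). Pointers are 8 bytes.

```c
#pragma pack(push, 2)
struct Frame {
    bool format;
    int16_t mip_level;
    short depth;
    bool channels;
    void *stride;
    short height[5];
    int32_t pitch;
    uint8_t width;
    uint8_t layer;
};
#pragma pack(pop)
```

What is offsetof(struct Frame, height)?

format at 0 (size 1, align 1) → ends 1
pad 1 to align 2 for mip_level
mip_level at 2 (size 2, align 2) → ends 4
depth at 4 (size 2, align 2) → ends 6
channels at 6 (size 1, align 1) → ends 7
pad 1 to align 2 for stride
stride at 8 (size 8, align 2) → ends 16
height at 16 (size 10, align 2) → ends 26

16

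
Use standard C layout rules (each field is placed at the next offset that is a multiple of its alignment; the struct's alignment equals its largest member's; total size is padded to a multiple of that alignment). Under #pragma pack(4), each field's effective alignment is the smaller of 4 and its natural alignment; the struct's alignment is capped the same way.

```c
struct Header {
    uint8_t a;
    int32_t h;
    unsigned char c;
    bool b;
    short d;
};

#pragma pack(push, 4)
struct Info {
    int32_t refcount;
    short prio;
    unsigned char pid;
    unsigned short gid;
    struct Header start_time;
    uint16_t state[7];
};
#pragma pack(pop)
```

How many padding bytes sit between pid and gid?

1

Header: a at 0 (size 1, align 1) → ends 1; pad 3 to align 4 for h; h at 4 (size 4, align 4) → ends 8; c at 8 (size 1, align 1) → ends 9; b at 9 (size 1, align 1) → ends 10; d at 10 (size 2, align 2) → ends 12; total 12 bytes, alignment 4
refcount at 0 (size 4, align 4) → ends 4
prio at 4 (size 2, align 2) → ends 6
pid at 6 (size 1, align 1) → ends 7
pad 1 to align 2 for gid
gid at 8 (size 2, align 2) → ends 10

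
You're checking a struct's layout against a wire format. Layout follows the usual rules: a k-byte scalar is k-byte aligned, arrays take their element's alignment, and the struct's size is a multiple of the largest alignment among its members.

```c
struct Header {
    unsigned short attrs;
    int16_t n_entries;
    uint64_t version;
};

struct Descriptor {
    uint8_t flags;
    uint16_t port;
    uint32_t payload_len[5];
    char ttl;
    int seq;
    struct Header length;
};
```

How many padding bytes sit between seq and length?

Header: @0: attrs [2B, align 2] → 2; @2: n_entries [2B, align 2] → 4; +4 pad (align 8); @8: version [8B, align 8] → 16; size 16, align 8
@0: flags [1B, align 1] → 1
+1 pad (align 2)
@2: port [2B, align 2] → 4
@4: payload_len [20B, align 4] → 24
@24: ttl [1B, align 1] → 25
+3 pad (align 4)
@28: seq [4B, align 4] → 32
@32: length [16B, align 8] → 48

0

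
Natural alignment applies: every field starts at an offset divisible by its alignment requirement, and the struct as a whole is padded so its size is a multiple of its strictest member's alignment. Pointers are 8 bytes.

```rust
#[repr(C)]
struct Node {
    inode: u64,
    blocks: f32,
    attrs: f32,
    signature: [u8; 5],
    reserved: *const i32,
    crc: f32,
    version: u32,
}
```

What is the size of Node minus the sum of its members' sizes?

@0: inode [8B, align 8] → 8
@8: blocks [4B, align 4] → 12
@12: attrs [4B, align 4] → 16
@16: signature [5B, align 1] → 21
+3 pad (align 8)
@24: reserved [8B, align 8] → 32
@32: crc [4B, align 4] → 36
@36: version [4B, align 4] → 40
size 40, align 8
data bytes 37, size 40 → padding 3

3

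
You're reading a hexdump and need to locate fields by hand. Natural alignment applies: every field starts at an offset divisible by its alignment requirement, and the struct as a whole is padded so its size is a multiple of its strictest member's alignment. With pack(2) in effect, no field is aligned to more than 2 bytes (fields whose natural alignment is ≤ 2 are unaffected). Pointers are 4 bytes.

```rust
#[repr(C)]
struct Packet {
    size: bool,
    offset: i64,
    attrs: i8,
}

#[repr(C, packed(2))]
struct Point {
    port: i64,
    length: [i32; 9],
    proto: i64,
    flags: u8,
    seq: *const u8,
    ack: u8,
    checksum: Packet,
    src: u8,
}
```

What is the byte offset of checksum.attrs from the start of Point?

76

Packet: @0: size [1B, align 1] → 1; +7 pad (align 8); @8: offset [8B, align 8] → 16; @16: attrs [1B, align 1] → 17; +7 tail pad (align 8); size 24, align 8
@0: port [8B, align 2] → 8
@8: length [36B, align 2] → 44
@44: proto [8B, align 2] → 52
@52: flags [1B, align 1] → 53
+1 pad (align 2)
@54: seq [4B, align 2] → 58
@58: ack [1B, align 1] → 59
+1 pad (align 2)
@60: checksum [24B, align 2] → 84
within Packet: attrs at 16
60 + 16 = 76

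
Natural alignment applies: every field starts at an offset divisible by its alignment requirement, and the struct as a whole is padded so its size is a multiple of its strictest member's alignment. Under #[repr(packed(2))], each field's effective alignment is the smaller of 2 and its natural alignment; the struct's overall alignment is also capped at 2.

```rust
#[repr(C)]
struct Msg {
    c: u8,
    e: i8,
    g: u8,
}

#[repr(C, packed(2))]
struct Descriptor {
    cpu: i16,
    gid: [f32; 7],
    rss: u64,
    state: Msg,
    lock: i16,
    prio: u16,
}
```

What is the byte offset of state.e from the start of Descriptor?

39

Msg: @0: c [1B, align 1] → 1; @1: e [1B, align 1] → 2; @2: g [1B, align 1] → 3; size 3, align 1
@0: cpu [2B, align 2] → 2
@2: gid [28B, align 2] → 30
@30: rss [8B, align 2] → 38
@38: state [3B, align 1] → 41
within Msg: e at 1
38 + 1 = 39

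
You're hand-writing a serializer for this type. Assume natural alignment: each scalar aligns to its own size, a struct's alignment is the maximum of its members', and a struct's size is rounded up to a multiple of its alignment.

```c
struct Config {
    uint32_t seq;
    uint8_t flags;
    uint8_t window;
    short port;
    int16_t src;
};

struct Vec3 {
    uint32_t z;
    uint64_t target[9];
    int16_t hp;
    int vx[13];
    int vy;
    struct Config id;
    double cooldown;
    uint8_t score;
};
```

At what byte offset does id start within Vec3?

Config: seq at 0 (size 4, align 4) → ends 4; flags at 4 (size 1, align 1) → ends 5; window at 5 (size 1, align 1) → ends 6; port at 6 (size 2, align 2) → ends 8; src at 8 (size 2, align 2) → ends 10; tail pad 2 to reach multiple of 4; total 12 bytes, alignment 4
z at 0 (size 4, align 4) → ends 4
pad 4 to align 8 for target
target at 8 (size 72, align 8) → ends 80
hp at 80 (size 2, align 2) → ends 82
pad 2 to align 4 for vx
vx at 84 (size 52, align 4) → ends 136
vy at 136 (size 4, align 4) → ends 140
id at 140 (size 12, align 4) → ends 152

140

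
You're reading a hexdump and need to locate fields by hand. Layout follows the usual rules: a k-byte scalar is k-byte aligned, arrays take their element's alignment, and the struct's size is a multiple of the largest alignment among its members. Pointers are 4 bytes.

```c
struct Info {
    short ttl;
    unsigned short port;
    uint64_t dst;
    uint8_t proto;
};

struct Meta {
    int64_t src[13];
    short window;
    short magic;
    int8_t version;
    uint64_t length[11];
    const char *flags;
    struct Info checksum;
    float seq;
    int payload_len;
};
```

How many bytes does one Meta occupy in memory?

240

Info: ttl at 0 (size 2, align 2) → ends 2; port at 2 (size 2, align 2) → ends 4; pad 4 to align 8 for dst; dst at 8 (size 8, align 8) → ends 16; proto at 16 (size 1, align 1) → ends 17; tail pad 7 to reach multiple of 8; total 24 bytes, alignment 8
src at 0 (size 104, align 8) → ends 104
window at 104 (size 2, align 2) → ends 106
magic at 106 (size 2, align 2) → ends 108
version at 108 (size 1, align 1) → ends 109
pad 3 to align 8 for length
length at 112 (size 88, align 8) → ends 200
flags at 200 (size 4, align 4) → ends 204
pad 4 to align 8 for checksum
checksum at 208 (size 24, align 8) → ends 232
seq at 232 (size 4, align 4) → ends 236
payload_len at 236 (size 4, align 4) → ends 240
total 240 bytes, alignment 8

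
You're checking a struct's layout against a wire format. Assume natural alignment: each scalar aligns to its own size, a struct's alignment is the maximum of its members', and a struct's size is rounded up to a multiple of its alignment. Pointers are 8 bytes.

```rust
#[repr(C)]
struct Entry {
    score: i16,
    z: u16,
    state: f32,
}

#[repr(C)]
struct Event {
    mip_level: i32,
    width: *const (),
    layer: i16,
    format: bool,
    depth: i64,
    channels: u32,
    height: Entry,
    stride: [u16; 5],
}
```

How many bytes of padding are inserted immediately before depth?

5

Entry: @0: score [2B, align 2] → 2; @2: z [2B, align 2] → 4; @4: state [4B, align 4] → 8; size 8, align 4
@0: mip_level [4B, align 4] → 4
+4 pad (align 8)
@8: width [8B, align 8] → 16
@16: layer [2B, align 2] → 18
@18: format [1B, align 1] → 19
+5 pad (align 8)
@24: depth [8B, align 8] → 32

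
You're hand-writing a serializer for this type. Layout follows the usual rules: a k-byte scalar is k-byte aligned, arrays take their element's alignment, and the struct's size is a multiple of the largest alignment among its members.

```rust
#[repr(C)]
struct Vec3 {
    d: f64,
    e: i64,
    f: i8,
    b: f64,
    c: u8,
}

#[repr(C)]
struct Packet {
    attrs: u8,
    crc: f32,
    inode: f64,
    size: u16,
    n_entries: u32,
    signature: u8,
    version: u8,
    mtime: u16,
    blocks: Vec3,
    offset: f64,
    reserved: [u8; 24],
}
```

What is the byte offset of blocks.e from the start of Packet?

Vec3: @0: d [8B, align 8] → 8; @8: e [8B, align 8] → 16; @16: f [1B, align 1] → 17; +7 pad (align 8); @24: b [8B, align 8] → 32; @32: c [1B, align 1] → 33; +7 tail pad (align 8); size 40, align 8
@0: attrs [1B, align 1] → 1
+3 pad (align 4)
@4: crc [4B, align 4] → 8
@8: inode [8B, align 8] → 16
@16: size [2B, align 2] → 18
+2 pad (align 4)
@20: n_entries [4B, align 4] → 24
@24: signature [1B, align 1] → 25
@25: version [1B, align 1] → 26
@26: mtime [2B, align 2] → 28
+4 pad (align 8)
@32: blocks [40B, align 8] → 72
within Vec3: e at 8
32 + 8 = 40

40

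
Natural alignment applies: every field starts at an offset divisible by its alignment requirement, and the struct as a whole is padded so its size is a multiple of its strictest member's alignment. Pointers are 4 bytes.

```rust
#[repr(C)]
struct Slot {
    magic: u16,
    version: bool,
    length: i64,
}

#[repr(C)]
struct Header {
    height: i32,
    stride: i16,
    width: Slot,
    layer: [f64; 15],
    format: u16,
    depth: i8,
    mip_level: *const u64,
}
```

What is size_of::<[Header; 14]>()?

Slot: 0..2  magic  (2B, 2-aligned); 2..3  version  (1B, 1-aligned); 3..8  -- padding (5B); 8..16  length  (8B, 8-aligned); sizeof = 16, alignof = 8
0..4  height  (4B, 4-aligned)
4..6  stride  (2B, 2-aligned)
6..8  -- padding (2B)
8..24  width  (16B, 8-aligned)
24..144  layer  (120B, 8-aligned)
144..146  format  (2B, 2-aligned)
146..147  depth  (1B, 1-aligned)
147..148  -- padding (1B)
148..152  mip_level  (4B, 4-aligned)
sizeof = 152, alignof = 8
array of 14: 14 × 152 = 2128

2128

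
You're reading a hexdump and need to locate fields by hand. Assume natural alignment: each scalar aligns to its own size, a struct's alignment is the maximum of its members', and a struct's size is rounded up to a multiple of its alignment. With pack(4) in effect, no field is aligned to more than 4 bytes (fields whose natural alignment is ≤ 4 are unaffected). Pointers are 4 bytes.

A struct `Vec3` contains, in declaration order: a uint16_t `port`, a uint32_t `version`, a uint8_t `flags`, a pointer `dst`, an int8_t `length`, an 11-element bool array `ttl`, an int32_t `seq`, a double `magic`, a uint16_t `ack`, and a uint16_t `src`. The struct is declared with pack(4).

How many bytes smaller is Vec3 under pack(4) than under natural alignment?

4

natural layout:
  port at 0 (size 2, align 2) → ends 2
  pad 2 to align 4 for version
  version at 4 (size 4, align 4) → ends 8
  flags at 8 (size 1, align 1) → ends 9
  pad 3 to align 4 for dst
  dst at 12 (size 4, align 4) → ends 16
  length at 16 (size 1, align 1) → ends 17
  ttl at 17 (size 11, align 1) → ends 28
  seq at 28 (size 4, align 4) → ends 32
  magic at 32 (size 8, align 8) → ends 40
  ack at 40 (size 2, align 2) → ends 42
  src at 42 (size 2, align 2) → ends 44
  tail pad 4 to reach multiple of 8
  total 48 bytes, alignment 8
packed(4) layout:
  port at 0 (size 2, align 2) → ends 2
  pad 2 to align 4 for version
  version at 4 (size 4, align 4) → ends 8
  flags at 8 (size 1, align 1) → ends 9
  pad 3 to align 4 for dst
  dst at 12 (size 4, align 4) → ends 16
  length at 16 (size 1, align 1) → ends 17
  ttl at 17 (size 11, align 1) → ends 28
  seq at 28 (size 4, align 4) → ends 32
  magic at 32 (size 8, align 4) → ends 40
  ack at 40 (size 2, align 2) → ends 42
  src at 42 (size 2, align 2) → ends 44
  total 44 bytes, alignment 4
48 − 44 = 4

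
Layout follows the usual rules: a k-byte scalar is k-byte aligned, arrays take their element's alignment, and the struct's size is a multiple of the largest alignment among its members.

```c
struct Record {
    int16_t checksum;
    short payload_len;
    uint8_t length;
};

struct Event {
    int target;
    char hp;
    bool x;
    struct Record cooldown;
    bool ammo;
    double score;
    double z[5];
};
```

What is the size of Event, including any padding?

Record: checksum at 0 (size 2, align 2) → ends 2; payload_len at 2 (size 2, align 2) → ends 4; length at 4 (size 1, align 1) → ends 5; tail pad 1 to reach multiple of 2; total 6 bytes, alignment 2
target at 0 (size 4, align 4) → ends 4
hp at 4 (size 1, align 1) → ends 5
x at 5 (size 1, align 1) → ends 6
cooldown at 6 (size 6, align 2) → ends 12
ammo at 12 (size 1, align 1) → ends 13
pad 3 to align 8 for score
score at 16 (size 8, align 8) → ends 24
z at 24 (size 40, align 8) → ends 64
total 64 bytes, alignment 8

64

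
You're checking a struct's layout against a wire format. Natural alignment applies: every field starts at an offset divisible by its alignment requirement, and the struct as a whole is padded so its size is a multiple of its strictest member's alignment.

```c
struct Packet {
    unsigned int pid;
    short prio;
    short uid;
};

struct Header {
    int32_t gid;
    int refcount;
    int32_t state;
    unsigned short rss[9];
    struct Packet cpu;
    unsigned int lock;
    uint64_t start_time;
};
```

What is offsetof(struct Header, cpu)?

32

Packet: pid at 0 (size 4, align 4) → ends 4; prio at 4 (size 2, align 2) → ends 6; uid at 6 (size 2, align 2) → ends 8; total 8 bytes, alignment 4
gid at 0 (size 4, align 4) → ends 4
refcount at 4 (size 4, align 4) → ends 8
state at 8 (size 4, align 4) → ends 12
rss at 12 (size 18, align 2) → ends 30
pad 2 to align 4 for cpu
cpu at 32 (size 8, align 4) → ends 40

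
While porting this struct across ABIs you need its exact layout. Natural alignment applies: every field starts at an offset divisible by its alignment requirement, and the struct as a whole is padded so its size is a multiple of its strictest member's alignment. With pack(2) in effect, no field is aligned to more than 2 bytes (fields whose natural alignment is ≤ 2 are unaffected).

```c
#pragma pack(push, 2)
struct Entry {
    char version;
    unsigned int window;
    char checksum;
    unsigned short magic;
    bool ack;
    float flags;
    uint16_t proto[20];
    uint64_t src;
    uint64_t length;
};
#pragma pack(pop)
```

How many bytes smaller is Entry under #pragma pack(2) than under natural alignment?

8

natural layout:
  0..1  version  (1B, 1-aligned)
  1..4  -- padding (3B)
  4..8  window  (4B, 4-aligned)
  8..9  checksum  (1B, 1-aligned)
  9..10  -- padding (1B)
  10..12  magic  (2B, 2-aligned)
  12..13  ack  (1B, 1-aligned)
  13..16  -- padding (3B)
  16..20  flags  (4B, 4-aligned)
  20..60  proto  (40B, 2-aligned)
  60..64  -- padding (4B)
  64..72  src  (8B, 8-aligned)
  72..80  length  (8B, 8-aligned)
  sizeof = 80, alignof = 8
packed(2) layout:
  0..1  version  (1B, 1-aligned)
  1..2  -- padding (1B)
  2..6  window  (4B, 2-aligned)
  6..7  checksum  (1B, 1-aligned)
  7..8  -- padding (1B)
  8..10  magic  (2B, 2-aligned)
  10..11  ack  (1B, 1-aligned)
  11..12  -- padding (1B)
  12..16  flags  (4B, 2-aligned)
  16..56  proto  (40B, 2-aligned)
  56..64  src  (8B, 2-aligned)
  64..72  length  (8B, 2-aligned)
  sizeof = 72, alignof = 2
80 − 72 = 8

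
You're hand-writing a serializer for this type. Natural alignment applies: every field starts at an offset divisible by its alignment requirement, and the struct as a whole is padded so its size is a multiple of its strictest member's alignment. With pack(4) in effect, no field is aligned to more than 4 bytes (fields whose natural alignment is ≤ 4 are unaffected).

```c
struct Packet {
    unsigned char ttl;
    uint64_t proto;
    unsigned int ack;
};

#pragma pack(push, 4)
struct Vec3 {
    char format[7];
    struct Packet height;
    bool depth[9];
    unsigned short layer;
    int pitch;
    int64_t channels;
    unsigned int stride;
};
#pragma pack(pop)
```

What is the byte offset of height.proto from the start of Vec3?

Packet: ttl at 0 (size 1, align 1) → ends 1; pad 7 to align 8 for proto; proto at 8 (size 8, align 8) → ends 16; ack at 16 (size 4, align 4) → ends 20; tail pad 4 to reach multiple of 8; total 24 bytes, alignment 8
format at 0 (size 7, align 1) → ends 7
pad 1 to align 4 for height
height at 8 (size 24, align 4) → ends 32
within Packet: proto at 8
8 + 8 = 16

16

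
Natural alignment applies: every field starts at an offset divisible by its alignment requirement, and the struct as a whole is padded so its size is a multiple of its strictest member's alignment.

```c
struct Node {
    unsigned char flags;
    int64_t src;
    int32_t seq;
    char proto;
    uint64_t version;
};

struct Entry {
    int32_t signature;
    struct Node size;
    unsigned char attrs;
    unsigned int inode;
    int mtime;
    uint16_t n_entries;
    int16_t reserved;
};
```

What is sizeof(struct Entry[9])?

504

Node: flags at 0 (size 1, align 1) → ends 1; pad 7 to align 8 for src; src at 8 (size 8, align 8) → ends 16; seq at 16 (size 4, align 4) → ends 20; proto at 20 (size 1, align 1) → ends 21; pad 3 to align 8 for version; version at 24 (size 8, align 8) → ends 32; total 32 bytes, alignment 8
signature at 0 (size 4, align 4) → ends 4
pad 4 to align 8 for size
size at 8 (size 32, align 8) → ends 40
attrs at 40 (size 1, align 1) → ends 41
pad 3 to align 4 for inode
inode at 44 (size 4, align 4) → ends 48
mtime at 48 (size 4, align 4) → ends 52
n_entries at 52 (size 2, align 2) → ends 54
reserved at 54 (size 2, align 2) → ends 56
total 56 bytes, alignment 8
array of 9: 9 × 56 = 504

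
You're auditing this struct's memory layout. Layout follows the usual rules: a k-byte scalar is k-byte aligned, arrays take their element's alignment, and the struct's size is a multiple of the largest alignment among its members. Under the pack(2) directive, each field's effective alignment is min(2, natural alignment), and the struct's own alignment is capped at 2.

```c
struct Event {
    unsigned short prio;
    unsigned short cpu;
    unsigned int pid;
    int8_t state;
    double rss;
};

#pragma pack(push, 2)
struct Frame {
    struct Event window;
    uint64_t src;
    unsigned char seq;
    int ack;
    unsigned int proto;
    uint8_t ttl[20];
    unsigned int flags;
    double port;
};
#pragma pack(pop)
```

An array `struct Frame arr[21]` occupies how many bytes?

1554

Event: 0..2  prio  (2B, 2-aligned); 2..4  cpu  (2B, 2-aligned); 4..8  pid  (4B, 4-aligned); 8..9  state  (1B, 1-aligned); 9..16  -- padding (7B); 16..24  rss  (8B, 8-aligned); sizeof = 24, alignof = 8
0..24  window  (24B, 2-aligned)
24..32  src  (8B, 2-aligned)
32..33  seq  (1B, 1-aligned)
33..34  -- padding (1B)
34..38  ack  (4B, 2-aligned)
38..42  proto  (4B, 2-aligned)
42..62  ttl  (20B, 1-aligned)
62..66  flags  (4B, 2-aligned)
66..74  port  (8B, 2-aligned)
sizeof = 74, alignof = 2
array of 21: 21 × 74 = 1554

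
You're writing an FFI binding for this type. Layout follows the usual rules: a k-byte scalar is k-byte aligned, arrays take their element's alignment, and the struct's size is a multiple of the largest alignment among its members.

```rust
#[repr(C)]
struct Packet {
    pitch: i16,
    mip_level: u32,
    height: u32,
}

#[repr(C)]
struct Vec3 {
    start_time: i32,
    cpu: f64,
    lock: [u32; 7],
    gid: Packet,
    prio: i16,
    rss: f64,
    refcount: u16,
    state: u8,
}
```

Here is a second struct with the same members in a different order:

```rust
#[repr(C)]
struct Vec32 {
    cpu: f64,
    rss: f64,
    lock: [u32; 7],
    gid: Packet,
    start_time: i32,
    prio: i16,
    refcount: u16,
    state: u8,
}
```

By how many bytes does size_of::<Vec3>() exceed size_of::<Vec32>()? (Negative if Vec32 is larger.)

Packet: pitch at 0 (size 2, align 2) → ends 2; pad 2 to align 4 for mip_level; mip_level at 4 (size 4, align 4) → ends 8; height at 8 (size 4, align 4) → ends 12; total 12 bytes, alignment 4
start_time at 0 (size 4, align 4) → ends 4
pad 4 to align 8 for cpu
cpu at 8 (size 8, align 8) → ends 16
lock at 16 (size 28, align 4) → ends 44
gid at 44 (size 12, align 4) → ends 56
prio at 56 (size 2, align 2) → ends 58
pad 6 to align 8 for rss
rss at 64 (size 8, align 8) → ends 72
refcount at 72 (size 2, align 2) → ends 74
state at 74 (size 1, align 1) → ends 75
tail pad 5 to reach multiple of 8
total 80 bytes, alignment 8
— Vec32 —
cpu at 0 (size 8, align 8) → ends 8
rss at 8 (size 8, align 8) → ends 16
lock at 16 (size 28, align 4) → ends 44
gid at 44 (size 12, align 4) → ends 56
start_time at 56 (size 4, align 4) → ends 60
prio at 60 (size 2, align 2) → ends 62
refcount at 62 (size 2, align 2) → ends 64
state at 64 (size 1, align 1) → ends 65
tail pad 7 to reach multiple of 8
total 72 bytes, alignment 8
80 − 72 = 8

8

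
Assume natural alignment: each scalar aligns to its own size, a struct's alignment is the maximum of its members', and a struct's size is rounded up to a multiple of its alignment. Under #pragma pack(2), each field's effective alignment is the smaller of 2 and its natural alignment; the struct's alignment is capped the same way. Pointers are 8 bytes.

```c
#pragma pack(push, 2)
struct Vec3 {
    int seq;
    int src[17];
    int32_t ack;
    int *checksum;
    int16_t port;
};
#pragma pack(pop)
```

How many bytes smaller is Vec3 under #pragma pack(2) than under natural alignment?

10

natural layout:
  @0: seq [4B, align 4] → 4
  @4: src [68B, align 4] → 72
  @72: ack [4B, align 4] → 76
  +4 pad (align 8)
  @80: checksum [8B, align 8] → 88
  @88: port [2B, align 2] → 90
  +6 tail pad (align 8)
  size 96, align 8
packed(2) layout:
  @0: seq [4B, align 2] → 4
  @4: src [68B, align 2] → 72
  @72: ack [4B, align 2] → 76
  @76: checksum [8B, align 2] → 84
  @84: port [2B, align 2] → 86
  size 86, align 2
96 − 86 = 10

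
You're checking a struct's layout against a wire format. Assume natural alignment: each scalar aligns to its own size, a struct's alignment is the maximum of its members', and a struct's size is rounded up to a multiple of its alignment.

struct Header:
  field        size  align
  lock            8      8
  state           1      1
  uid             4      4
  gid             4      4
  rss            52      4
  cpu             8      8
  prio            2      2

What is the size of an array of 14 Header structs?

@0: lock [8B, align 8] → 8
@8: state [1B, align 1] → 9
+3 pad (align 4)
@12: uid [4B, align 4] → 16
@16: gid [4B, align 4] → 20
@20: rss [52B, align 4] → 72
@72: cpu [8B, align 8] → 80
@80: prio [2B, align 2] → 82
+6 tail pad (align 8)
size 88, align 8
array of 14: 14 × 88 = 1232

1232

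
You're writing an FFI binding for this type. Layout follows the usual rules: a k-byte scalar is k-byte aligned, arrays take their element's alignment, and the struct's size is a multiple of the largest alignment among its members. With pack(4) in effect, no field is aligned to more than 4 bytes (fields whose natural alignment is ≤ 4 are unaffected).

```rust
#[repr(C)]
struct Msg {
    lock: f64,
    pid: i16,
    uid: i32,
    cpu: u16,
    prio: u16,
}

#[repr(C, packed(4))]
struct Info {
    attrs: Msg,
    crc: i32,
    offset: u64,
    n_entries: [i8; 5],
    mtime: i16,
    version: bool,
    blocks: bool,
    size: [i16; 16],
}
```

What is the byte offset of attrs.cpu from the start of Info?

16

Msg: @0: lock [8B, align 8] → 8; @8: pid [2B, align 2] → 10; +2 pad (align 4); @12: uid [4B, align 4] → 16; @16: cpu [2B, align 2] → 18; @18: prio [2B, align 2] → 20; +4 tail pad (align 8); size 24, align 8
@0: attrs [24B, align 4] → 24
within Msg: cpu at 16
0 + 16 = 16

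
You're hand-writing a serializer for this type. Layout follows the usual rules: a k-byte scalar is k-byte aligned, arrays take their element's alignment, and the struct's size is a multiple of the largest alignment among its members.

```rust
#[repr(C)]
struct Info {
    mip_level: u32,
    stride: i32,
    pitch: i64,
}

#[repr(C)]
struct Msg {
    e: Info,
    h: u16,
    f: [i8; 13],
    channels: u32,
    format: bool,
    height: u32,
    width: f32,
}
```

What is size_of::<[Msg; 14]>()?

672

Info: 0..4  mip_level  (4B, 4-aligned); 4..8  stride  (4B, 4-aligned); 8..16  pitch  (8B, 8-aligned); sizeof = 16, alignof = 8
0..16  e  (16B, 8-aligned)
16..18  h  (2B, 2-aligned)
18..31  f  (13B, 1-aligned)
31..32  -- padding (1B)
32..36  channels  (4B, 4-aligned)
36..37  format  (1B, 1-aligned)
37..40  -- padding (3B)
40..44  height  (4B, 4-aligned)
44..48  width  (4B, 4-aligned)
sizeof = 48, alignof = 8
array of 14: 14 × 48 = 672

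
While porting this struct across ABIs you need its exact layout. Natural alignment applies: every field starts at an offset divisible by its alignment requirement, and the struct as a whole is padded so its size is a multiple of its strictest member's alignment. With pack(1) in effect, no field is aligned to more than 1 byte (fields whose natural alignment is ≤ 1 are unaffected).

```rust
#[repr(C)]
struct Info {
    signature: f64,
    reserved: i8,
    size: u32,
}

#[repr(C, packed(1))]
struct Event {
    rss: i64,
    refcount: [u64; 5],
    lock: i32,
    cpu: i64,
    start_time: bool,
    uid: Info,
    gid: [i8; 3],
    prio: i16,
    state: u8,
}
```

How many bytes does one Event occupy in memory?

Info: @0: signature [8B, align 8] → 8; @8: reserved [1B, align 1] → 9; +3 pad (align 4); @12: size [4B, align 4] → 16; size 16, align 8
@0: rss [8B, align 1] → 8
@8: refcount [40B, align 1] → 48
@48: lock [4B, align 1] → 52
@52: cpu [8B, align 1] → 60
@60: start_time [1B, align 1] → 61
@61: uid [16B, align 1] → 77
@77: gid [3B, align 1] → 80
@80: prio [2B, align 1] → 82
@82: state [1B, align 1] → 83
size 83, align 1

83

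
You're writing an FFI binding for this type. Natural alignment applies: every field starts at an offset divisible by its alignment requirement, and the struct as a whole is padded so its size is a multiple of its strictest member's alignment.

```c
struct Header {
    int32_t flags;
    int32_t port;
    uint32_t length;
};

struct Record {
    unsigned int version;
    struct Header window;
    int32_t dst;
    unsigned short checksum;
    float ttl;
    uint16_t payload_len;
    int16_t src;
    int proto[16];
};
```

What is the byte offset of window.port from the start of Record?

Header: @0: flags [4B, align 4] → 4; @4: port [4B, align 4] → 8; @8: length [4B, align 4] → 12; size 12, align 4
@0: version [4B, align 4] → 4
@4: window [12B, align 4] → 16
within Header: port at 4
4 + 4 = 8

8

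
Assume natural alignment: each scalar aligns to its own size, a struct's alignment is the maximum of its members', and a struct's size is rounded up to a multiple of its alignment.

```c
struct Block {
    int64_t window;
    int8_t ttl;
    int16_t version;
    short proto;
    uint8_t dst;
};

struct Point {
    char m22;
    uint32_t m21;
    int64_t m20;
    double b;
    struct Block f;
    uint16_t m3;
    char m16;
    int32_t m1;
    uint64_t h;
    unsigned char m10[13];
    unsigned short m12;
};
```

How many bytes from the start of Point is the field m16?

Block: 0..8  window  (8B, 8-aligned); 8..9  ttl  (1B, 1-aligned); 9..10  -- padding (1B); 10..12  version  (2B, 2-aligned); 12..14  proto  (2B, 2-aligned); 14..15  dst  (1B, 1-aligned); 15..16  -- tail padding (1B); sizeof = 16, alignof = 8
0..1  m22  (1B, 1-aligned)
1..4  -- padding (3B)
4..8  m21  (4B, 4-aligned)
8..16  m20  (8B, 8-aligned)
16..24  b  (8B, 8-aligned)
24..40  f  (16B, 8-aligned)
40..42  m3  (2B, 2-aligned)
42..43  m16  (1B, 1-aligned)

42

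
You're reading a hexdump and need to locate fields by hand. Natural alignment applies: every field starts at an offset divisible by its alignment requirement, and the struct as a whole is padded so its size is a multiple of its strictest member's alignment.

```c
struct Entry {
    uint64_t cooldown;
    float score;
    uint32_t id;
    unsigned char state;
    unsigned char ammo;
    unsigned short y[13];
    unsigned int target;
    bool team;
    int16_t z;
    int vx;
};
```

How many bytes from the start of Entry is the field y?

@0: cooldown [8B, align 8] → 8
@8: score [4B, align 4] → 12
@12: id [4B, align 4] → 16
@16: state [1B, align 1] → 17
@17: ammo [1B, align 1] → 18
@18: y [26B, align 2] → 44

18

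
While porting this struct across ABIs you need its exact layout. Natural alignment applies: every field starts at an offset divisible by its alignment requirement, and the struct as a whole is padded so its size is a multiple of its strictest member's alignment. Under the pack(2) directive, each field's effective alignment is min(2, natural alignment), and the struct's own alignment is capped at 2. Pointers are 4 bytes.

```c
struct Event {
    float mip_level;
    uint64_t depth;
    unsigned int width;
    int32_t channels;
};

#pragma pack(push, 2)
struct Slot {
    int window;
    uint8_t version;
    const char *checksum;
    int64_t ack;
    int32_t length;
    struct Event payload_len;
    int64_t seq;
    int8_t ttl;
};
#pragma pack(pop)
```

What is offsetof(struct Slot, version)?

4

Event: @0: mip_level [4B, align 4] → 4; +4 pad (align 8); @8: depth [8B, align 8] → 16; @16: width [4B, align 4] → 20; @20: channels [4B, align 4] → 24; size 24, align 8
@0: window [4B, align 2] → 4
@4: version [1B, align 1] → 5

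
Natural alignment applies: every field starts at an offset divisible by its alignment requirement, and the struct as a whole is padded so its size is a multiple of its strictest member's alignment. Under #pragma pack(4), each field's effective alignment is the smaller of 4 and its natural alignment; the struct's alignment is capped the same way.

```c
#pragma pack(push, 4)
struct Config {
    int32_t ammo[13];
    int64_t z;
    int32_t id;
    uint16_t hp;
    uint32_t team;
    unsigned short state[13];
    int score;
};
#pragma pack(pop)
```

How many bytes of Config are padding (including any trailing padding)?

4

@0: ammo [52B, align 4] → 52
@52: z [8B, align 4] → 60
@60: id [4B, align 4] → 64
@64: hp [2B, align 2] → 66
+2 pad (align 4)
@68: team [4B, align 4] → 72
@72: state [26B, align 2] → 98
+2 pad (align 4)
@100: score [4B, align 4] → 104
size 104, align 4
data bytes 100, size 104 → padding 4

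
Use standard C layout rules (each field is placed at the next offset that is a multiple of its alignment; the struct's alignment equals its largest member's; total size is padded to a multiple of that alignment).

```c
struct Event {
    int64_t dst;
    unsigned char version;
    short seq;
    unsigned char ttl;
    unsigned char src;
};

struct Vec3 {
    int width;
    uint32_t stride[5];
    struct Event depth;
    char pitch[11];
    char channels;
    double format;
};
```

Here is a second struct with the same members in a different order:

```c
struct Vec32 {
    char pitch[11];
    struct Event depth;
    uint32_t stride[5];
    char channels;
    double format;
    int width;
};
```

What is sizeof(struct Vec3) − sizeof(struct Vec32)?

-8

Event: dst at 0 (size 8, align 8) → ends 8; version at 8 (size 1, align 1) → ends 9; pad 1 to align 2 for seq; seq at 10 (size 2, align 2) → ends 12; ttl at 12 (size 1, align 1) → ends 13; src at 13 (size 1, align 1) → ends 14; tail pad 2 to reach multiple of 8; total 16 bytes, alignment 8
width at 0 (size 4, align 4) → ends 4
stride at 4 (size 20, align 4) → ends 24
depth at 24 (size 16, align 8) → ends 40
pitch at 40 (size 11, align 1) → ends 51
channels at 51 (size 1, align 1) → ends 52
pad 4 to align 8 for format
format at 56 (size 8, align 8) → ends 64
total 64 bytes, alignment 8
— Vec32 —
pitch at 0 (size 11, align 1) → ends 11
pad 5 to align 8 for depth
depth at 16 (size 16, align 8) → ends 32
stride at 32 (size 20, align 4) → ends 52
channels at 52 (size 1, align 1) → ends 53
pad 3 to align 8 for format
format at 56 (size 8, align 8) → ends 64
width at 64 (size 4, align 4) → ends 68
tail pad 4 to reach multiple of 8
total 72 bytes, alignment 8
64 − 72 = -8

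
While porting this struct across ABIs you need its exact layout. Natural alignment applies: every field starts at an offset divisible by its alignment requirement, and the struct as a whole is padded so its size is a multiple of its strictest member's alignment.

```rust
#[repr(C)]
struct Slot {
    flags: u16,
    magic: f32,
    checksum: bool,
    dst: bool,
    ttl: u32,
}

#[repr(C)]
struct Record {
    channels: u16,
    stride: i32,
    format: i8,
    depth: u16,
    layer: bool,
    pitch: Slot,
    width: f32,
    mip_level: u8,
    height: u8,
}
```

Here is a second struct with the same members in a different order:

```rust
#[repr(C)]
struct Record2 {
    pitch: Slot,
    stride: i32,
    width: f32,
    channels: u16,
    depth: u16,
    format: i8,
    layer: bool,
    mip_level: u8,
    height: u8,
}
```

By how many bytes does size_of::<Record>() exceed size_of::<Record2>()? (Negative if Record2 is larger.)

8

Slot: @0: flags [2B, align 2] → 2; +2 pad (align 4); @4: magic [4B, align 4] → 8; @8: checksum [1B, align 1] → 9; @9: dst [1B, align 1] → 10; +2 pad (align 4); @12: ttl [4B, align 4] → 16; size 16, align 4
@0: channels [2B, align 2] → 2
+2 pad (align 4)
@4: stride [4B, align 4] → 8
@8: format [1B, align 1] → 9
+1 pad (align 2)
@10: depth [2B, align 2] → 12
@12: layer [1B, align 1] → 13
+3 pad (align 4)
@16: pitch [16B, align 4] → 32
@32: width [4B, align 4] → 36
@36: mip_level [1B, align 1] → 37
@37: height [1B, align 1] → 38
+2 tail pad (align 4)
size 40, align 4
— Record2 —
@0: pitch [16B, align 4] → 16
@16: stride [4B, align 4] → 20
@20: width [4B, align 4] → 24
@24: channels [2B, align 2] → 26
@26: depth [2B, align 2] → 28
@28: format [1B, align 1] → 29
@29: layer [1B, align 1] → 30
@30: mip_level [1B, align 1] → 31
@31: height [1B, align 1] → 32
size 32, align 4
40 − 32 = 8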